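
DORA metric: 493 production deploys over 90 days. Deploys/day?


Formula: deployments per day = releases / days
= 493 / 90
= 5.478 deploys/day
(equivalently, 38.34 deploys/week)

5.478 deploys/day


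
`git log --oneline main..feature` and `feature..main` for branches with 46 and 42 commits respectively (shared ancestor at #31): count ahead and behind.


Common ancestor: commit #31
feature commits after divergence: 46 - 31 = 15
main commits after divergence: 42 - 31 = 11
feature is 15 commits ahead of main
main is 11 commits ahead of feature

feature ahead: 15, main ahead: 11


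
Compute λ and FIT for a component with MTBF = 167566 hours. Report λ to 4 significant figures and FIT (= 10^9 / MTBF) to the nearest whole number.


Formula: λ = 1 / MTBF; FIT = λ × 1e9 = 1e9 / MTBF
λ = 1 / 167566 ≈ 5.968e-06 failures/hour
FIT = 1e9 / 167566 ≈ 5968 failures per 1e9 hours (nearest whole number)

λ = 5.968e-06 /h, FIT = 5968


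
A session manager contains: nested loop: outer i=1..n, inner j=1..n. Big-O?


Reasoning: n iterations times n iterations
Complexity: O(n^2)

O(n^2)


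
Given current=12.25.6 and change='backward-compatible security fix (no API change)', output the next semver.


Current: 12.25.6
Change category: 'backward-compatible security fix (no API change)' → patch bump
SemVer rule: patch bump → increment PATCH (MAJOR and MINOR unchanged)
New: 12.25.7

12.25.7


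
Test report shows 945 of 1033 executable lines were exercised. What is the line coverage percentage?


Coverage = covered / total * 100
Coverage = 945 / 1033 * 100
Coverage = 91.48%

91.48%


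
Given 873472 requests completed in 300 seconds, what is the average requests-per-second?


Formula: throughput = requests / seconds
throughput = 873472 / 300
throughput = 2911.57 requests/second

2911.57 requests/second


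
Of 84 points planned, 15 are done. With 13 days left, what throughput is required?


Formula: Required rate = Remaining points / Days left
Remaining = 84 - 15 = 69 points
Required rate = 69 / 13 = 5.31 points/day

5.31 points/day


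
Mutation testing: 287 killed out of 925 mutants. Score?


Mutation score = killed / total * 100
Mutation score = 287 / 925 * 100
Mutation score = 31.03%

31.03%


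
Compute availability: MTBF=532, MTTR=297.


Availability = MTBF / (MTBF + MTTR)
Availability = 532 / (532 + 297)
Availability = 532 / 829
Availability = 64.1737%

64.1737%


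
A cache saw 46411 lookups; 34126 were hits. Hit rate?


Formula: hit rate = hits / (hits + misses) * 100
hit rate = 34126 / (34126 + 12285) * 100
hit rate = 34126 / 46411 * 100
hit rate = 73.53%

73.53%


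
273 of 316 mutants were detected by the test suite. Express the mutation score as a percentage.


Mutation score = killed / total * 100
Mutation score = 273 / 316 * 100
Mutation score = 86.39%

86.39%


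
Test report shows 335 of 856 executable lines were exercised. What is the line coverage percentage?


Coverage = covered / total * 100
Coverage = 335 / 856 * 100
Coverage = 39.14%

39.14%


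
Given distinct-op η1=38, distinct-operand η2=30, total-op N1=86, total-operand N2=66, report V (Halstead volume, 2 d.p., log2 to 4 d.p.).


Formula: V = N * log2(η), where N = N1 + N2 and η = η1 + η2
η = 38 + 30 = 68
N = 86 + 66 = 152
log2(68) ≈ 6.0875
V = 152 * 6.0875 = 925.30

925.30


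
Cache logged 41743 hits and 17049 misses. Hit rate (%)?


Formula: hit rate = hits / (hits + misses) * 100
hit rate = 41743 / (41743 + 17049) * 100
hit rate = 41743 / 58792 * 100
hit rate = 71.0%

71.0%


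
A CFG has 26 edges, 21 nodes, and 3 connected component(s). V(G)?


Formula: V(G) = E - N + 2P
V(G) = 26 - 21 + 2*3
V(G) = 5 + 6
V(G) = 11

11


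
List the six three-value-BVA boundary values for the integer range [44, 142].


Range: [44, 142]
Boundaries: just below min, min, min+1, max-1, max, just above max
Values: [43, 44, 45, 141, 142, 143]

[43, 44, 45, 141, 142, 143]


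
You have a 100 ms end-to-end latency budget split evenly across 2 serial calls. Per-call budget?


Formula: per_stage = total_budget / stages
per_stage = 100 / 2
per_stage = 50.0 ms

50.0 ms


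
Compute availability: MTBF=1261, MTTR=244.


Availability = MTBF / (MTBF + MTTR)
Availability = 1261 / (1261 + 244)
Availability = 1261 / 1505
Availability = 83.7874%

83.7874%


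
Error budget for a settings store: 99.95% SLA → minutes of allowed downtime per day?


Formula: allowed downtime = period * (100 - SLA) / 100
Period (day) = 1440 minutes
Unavailability fraction = (100 - 99.95) / 100
Allowed downtime = 1440 * (100 - 99.95) / 100
Allowed downtime = 0.72 minutes

0.72 minutes


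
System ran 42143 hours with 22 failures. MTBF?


Formula: MTBF = Total operating time / Number of failures
MTBF = 42143 / 22
MTBF = 1915.59 hours

1915.59 hours


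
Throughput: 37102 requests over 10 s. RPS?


Formula: throughput = requests / seconds
throughput = 37102 / 10
throughput = 3710.2 requests/second

3710.2 requests/second


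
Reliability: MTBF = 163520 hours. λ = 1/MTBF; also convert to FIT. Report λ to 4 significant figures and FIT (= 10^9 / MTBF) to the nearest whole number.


Formula: λ = 1 / MTBF; FIT = λ × 1e9 = 1e9 / MTBF
λ = 1 / 163520 ≈ 6.115e-06 failures/hour
FIT = 1e9 / 163520 ≈ 6115 failures per 1e9 hours (nearest whole number)

λ = 6.115e-06 /h, FIT = 6115


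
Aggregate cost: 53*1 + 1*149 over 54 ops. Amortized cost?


Formula: Amortized cost = Total cost / Operations
Total cost = (53 * 1) + (1 * 149)
Total cost = 53 + 149 = 202
Amortized = 202 / 54 = 3.7407

3.7407


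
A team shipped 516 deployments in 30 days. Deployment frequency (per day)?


Formula: deployments per day = releases / days
= 516 / 30
= 17.2 deploys/day
(equivalently, 120.4 deploys/week)

17.2 deploys/day


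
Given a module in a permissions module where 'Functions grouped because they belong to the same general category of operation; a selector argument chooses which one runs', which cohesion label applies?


Reasoning: Grouped by category of activity, not by data or sequence
Type: Logical cohesion

Logical cohesion


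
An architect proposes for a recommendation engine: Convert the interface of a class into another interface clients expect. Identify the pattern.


This matches the Adapter pattern

Adapter


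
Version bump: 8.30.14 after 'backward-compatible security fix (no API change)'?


Current: 8.30.14
Change category: 'backward-compatible security fix (no API change)' → patch bump
SemVer rule: patch bump → increment PATCH (MAJOR and MINOR unchanged)
New: 8.30.15

8.30.15


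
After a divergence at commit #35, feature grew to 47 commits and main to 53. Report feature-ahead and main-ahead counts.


Common ancestor: commit #35
feature commits after divergence: 47 - 35 = 12
main commits after divergence: 53 - 35 = 18
feature is 12 commits ahead of main
main is 18 commits ahead of feature

feature ahead: 12, main ahead: 18


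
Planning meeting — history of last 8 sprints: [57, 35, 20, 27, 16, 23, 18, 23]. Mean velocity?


Formula: Avg velocity = Total points / Number of sprints
Points: [57, 35, 20, 27, 16, 23, 18, 23]
Sum = 57 + 35 + 20 + 27 + 16 + 23 + 18 + 23 = 219
Avg velocity = 219 / 8 = 27.38 points/sprint

27.38 points/sprint


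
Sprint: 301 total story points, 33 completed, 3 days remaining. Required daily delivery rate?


Formula: Required rate = Remaining points / Days left
Remaining = 301 - 33 = 268 points
Required rate = 268 / 3 = 89.33 points/day

89.33 points/day


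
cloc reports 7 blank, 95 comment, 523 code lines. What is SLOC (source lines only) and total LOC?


Total LOC = blank + comment + code
Total LOC = 7 + 95 + 523 = 625
SLOC (source only) = code = 523

Total LOC: 625, SLOC: 523


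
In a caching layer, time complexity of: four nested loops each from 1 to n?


Reasoning: four levels of nesting
Complexity: O(n^4)

O(n^4)


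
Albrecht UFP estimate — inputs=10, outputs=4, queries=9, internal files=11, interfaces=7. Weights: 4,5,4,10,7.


UFP = EI*4 + EO*5 + EQ*4 + ILF*10 + EIF*7
UFP = 10*4 + 4*5 + 9*4 + 11*10 + 7*7
UFP = 40 + 20 + 36 + 110 + 49
UFP = 255

255


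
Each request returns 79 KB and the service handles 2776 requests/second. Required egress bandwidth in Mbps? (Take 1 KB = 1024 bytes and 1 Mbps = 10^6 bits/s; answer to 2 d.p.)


Formula: Mbps = payload_bytes * RPS * 8 / 1e6
Payload per request = 79 KB = 79 * 1024 = 80896 bytes
Total bytes/sec = 80896 * 2776 = 224567296
Total bits/sec = 224567296 * 8 = 1796538368
Mbps = 1796538368 / 1e6 = 1796.54

1796.54 Mbps


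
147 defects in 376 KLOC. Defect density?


Defect density = defects / KLOC
Defect density = 147 / 376
Defect density = 0.391 defects/KLOC

0.391 defects/KLOC


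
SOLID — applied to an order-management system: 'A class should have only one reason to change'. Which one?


This describes the Single Responsibility Principle (SRP)

Single Responsibility Principle (SRP)


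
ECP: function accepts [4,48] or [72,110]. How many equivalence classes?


Valid ranges: [4,48] and [72,110]
Class 1: x < 4 — invalid
Class 2: 4 ≤ x ≤ 48 — valid
Class 3: 48 < x < 72 — invalid (gap between ranges)
Class 4: 72 ≤ x ≤ 110 — valid
Class 5: x > 110 — invalid
Total equivalence classes: 5

5 equivalence classes


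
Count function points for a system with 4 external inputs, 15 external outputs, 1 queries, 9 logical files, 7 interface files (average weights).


UFP = EI*4 + EO*5 + EQ*4 + ILF*10 + EIF*7
UFP = 4*4 + 15*5 + 1*4 + 9*10 + 7*7
UFP = 16 + 75 + 4 + 90 + 49
UFP = 234

234


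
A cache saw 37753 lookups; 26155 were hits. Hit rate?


Formula: hit rate = hits / (hits + misses) * 100
hit rate = 26155 / (26155 + 11598) * 100
hit rate = 26155 / 37753 * 100
hit rate = 69.28%

69.28%


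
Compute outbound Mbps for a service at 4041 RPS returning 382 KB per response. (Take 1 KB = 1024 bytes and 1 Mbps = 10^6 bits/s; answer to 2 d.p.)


Formula: Mbps = payload_bytes * RPS * 8 / 1e6
Payload per request = 382 KB = 382 * 1024 = 391168 bytes
Total bytes/sec = 391168 * 4041 = 1580709888
Total bits/sec = 1580709888 * 8 = 12645679104
Mbps = 12645679104 / 1e6 = 12645.68

12645.68 Mbps


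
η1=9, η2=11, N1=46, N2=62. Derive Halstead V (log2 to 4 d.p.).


Formula: V = N * log2(η), where N = N1 + N2 and η = η1 + η2
η = 9 + 11 = 20
N = 46 + 62 = 108
log2(20) ≈ 4.3219
V = 108 * 4.3219 = 466.77

466.77


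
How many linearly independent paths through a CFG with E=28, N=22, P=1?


Formula: V(G) = E - N + 2P
V(G) = 28 - 22 + 2*1
V(G) = 6 + 2
V(G) = 8

8


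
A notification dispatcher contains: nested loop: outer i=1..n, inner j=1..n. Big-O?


Reasoning: n iterations times n iterations
Complexity: O(n^2)

O(n^2)


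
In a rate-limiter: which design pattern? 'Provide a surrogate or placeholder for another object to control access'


This matches the Proxy pattern

Proxy


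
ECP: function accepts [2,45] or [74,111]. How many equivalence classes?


Valid ranges: [2,45] and [74,111]
Class 1: x < 2 — invalid
Class 2: 2 ≤ x ≤ 45 — valid
Class 3: 45 < x < 74 — invalid (gap between ranges)
Class 4: 74 ≤ x ≤ 111 — valid
Class 5: x > 111 — invalid
Total equivalence classes: 5

5 equivalence classes


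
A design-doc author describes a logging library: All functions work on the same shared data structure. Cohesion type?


Reasoning: Functions share data
Type: Communicational cohesion

Communicational cohesion


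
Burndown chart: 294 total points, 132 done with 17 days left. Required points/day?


Formula: Required rate = Remaining points / Days left
Remaining = 294 - 132 = 162 points
Required rate = 162 / 17 = 9.53 points/day

9.53 points/day


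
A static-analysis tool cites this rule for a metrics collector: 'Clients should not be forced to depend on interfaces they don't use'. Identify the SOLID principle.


This describes the Interface Segregation Principle (ISP)

Interface Segregation Principle (ISP)


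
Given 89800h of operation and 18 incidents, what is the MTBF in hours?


Formula: MTBF = Total operating time / Number of failures
MTBF = 89800 / 18
MTBF = 4988.89 hours

4988.89 hours


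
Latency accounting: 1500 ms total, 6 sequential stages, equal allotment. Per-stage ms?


Formula: per_stage = total_budget / stages
per_stage = 1500 / 6
per_stage = 250.0 ms

250.0 ms


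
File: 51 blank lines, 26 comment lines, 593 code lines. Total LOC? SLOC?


Total LOC = blank + comment + code
Total LOC = 51 + 26 + 593 = 670
SLOC (source only) = code = 593

Total LOC: 670, SLOC: 593


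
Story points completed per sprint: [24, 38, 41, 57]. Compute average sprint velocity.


Formula: Avg velocity = Total points / Number of sprints
Points: [24, 38, 41, 57]
Sum = 24 + 38 + 41 + 57 = 160
Avg velocity = 160 / 4 = 40.0 points/sprint

40.0 points/sprint


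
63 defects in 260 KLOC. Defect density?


Defect density = defects / KLOC
Defect density = 63 / 260
Defect density = 0.242 defects/KLOC

0.242 defects/KLOC


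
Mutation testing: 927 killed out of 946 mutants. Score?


Mutation score = killed / total * 100
Mutation score = 927 / 946 * 100
Mutation score = 97.99%

97.99%


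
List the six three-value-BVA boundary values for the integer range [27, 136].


Range: [27, 136]
Boundaries: just below min, min, min+1, max-1, max, just above max
Values: [26, 27, 28, 135, 136, 137]

[26, 27, 28, 135, 136, 137]


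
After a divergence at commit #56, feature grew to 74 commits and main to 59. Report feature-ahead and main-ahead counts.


Common ancestor: commit #56
feature commits after divergence: 74 - 56 = 18
main commits after divergence: 59 - 56 = 3
feature is 18 commits ahead of main
main is 3 commits ahead of feature

feature ahead: 18, main ahead: 3


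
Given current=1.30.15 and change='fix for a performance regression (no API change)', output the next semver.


Current: 1.30.15
Change category: 'fix for a performance regression (no API change)' → patch bump
SemVer rule: patch bump → increment PATCH (MAJOR and MINOR unchanged)
New: 1.30.16

1.30.16


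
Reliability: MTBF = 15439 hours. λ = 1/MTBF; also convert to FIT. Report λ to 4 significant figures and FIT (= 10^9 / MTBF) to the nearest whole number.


Formula: λ = 1 / MTBF; FIT = λ × 1e9 = 1e9 / MTBF
λ = 1 / 15439 ≈ 6.477e-05 failures/hour
FIT = 1e9 / 15439 ≈ 64771 failures per 1e9 hours (nearest whole number)

λ = 6.477e-05 /h, FIT = 64771


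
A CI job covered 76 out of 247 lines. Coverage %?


Coverage = covered / total * 100
Coverage = 76 / 247 * 100
Coverage = 30.77%

30.77%


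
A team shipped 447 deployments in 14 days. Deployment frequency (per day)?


Formula: deployments per day = releases / days
= 447 / 14
= 31.929 deploys/day
(equivalently, 223.5 deploys/week)

31.929 deploys/day


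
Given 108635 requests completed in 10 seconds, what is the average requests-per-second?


Formula: throughput = requests / seconds
throughput = 108635 / 10
throughput = 10863.5 requests/second

10863.5 requests/second


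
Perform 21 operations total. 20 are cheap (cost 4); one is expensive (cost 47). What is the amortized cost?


Formula: Amortized cost = Total cost / Operations
Total cost = (20 * 4) + (1 * 47)
Total cost = 80 + 47 = 127
Amortized = 127 / 21 = 6.0476

6.0476


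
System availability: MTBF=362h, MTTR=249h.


Availability = MTBF / (MTBF + MTTR)
Availability = 362 / (362 + 249)
Availability = 362 / 611
Availability = 59.2471%

59.2471%


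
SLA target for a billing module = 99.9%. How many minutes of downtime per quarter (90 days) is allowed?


Formula: allowed downtime = period * (100 - SLA) / 100
Period (quarter (90 days)) = 129600 minutes
Unavailability fraction = (100 - 99.9) / 100
Allowed downtime = 129600 * (100 - 99.9) / 100
Allowed downtime = 129.6 minutes

129.6 minutes


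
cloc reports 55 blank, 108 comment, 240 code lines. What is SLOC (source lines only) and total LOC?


Total LOC = blank + comment + code
Total LOC = 55 + 108 + 240 = 403
SLOC (source only) = code = 240

Total LOC: 403, SLOC: 240


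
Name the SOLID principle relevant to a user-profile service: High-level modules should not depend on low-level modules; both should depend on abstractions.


This describes the Dependency Inversion Principle (DIP)

Dependency Inversion Principle (DIP)


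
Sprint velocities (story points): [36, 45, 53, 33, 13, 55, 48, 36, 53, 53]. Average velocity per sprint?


Formula: Avg velocity = Total points / Number of sprints
Points: [36, 45, 53, 33, 13, 55, 48, 36, 53, 53]
Sum = 36 + 45 + 53 + 33 + 13 + 55 + 48 + 36 + 53 + 53 = 425
Avg velocity = 425 / 10 = 42.5 points/sprint

42.5 points/sprint


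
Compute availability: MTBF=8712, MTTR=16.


Availability = MTBF / (MTBF + MTTR)
Availability = 8712 / (8712 + 16)
Availability = 8712 / 8728
Availability = 99.8167%

99.8167%


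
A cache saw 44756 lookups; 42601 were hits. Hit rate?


Formula: hit rate = hits / (hits + misses) * 100
hit rate = 42601 / (42601 + 2155) * 100
hit rate = 42601 / 44756 * 100
hit rate = 95.19%

95.19%


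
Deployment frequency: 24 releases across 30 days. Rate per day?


Formula: deployments per day = releases / days
= 24 / 30
= 0.8 deploys/day
(equivalently, 5.6 deploys/week)

0.8 deploys/day


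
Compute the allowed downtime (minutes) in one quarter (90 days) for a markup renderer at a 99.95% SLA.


Formula: allowed downtime = period * (100 - SLA) / 100
Period (quarter (90 days)) = 129600 minutes
Unavailability fraction = (100 - 99.95) / 100
Allowed downtime = 129600 * (100 - 99.95) / 100
Allowed downtime = 64.8 minutes

64.8 minutes


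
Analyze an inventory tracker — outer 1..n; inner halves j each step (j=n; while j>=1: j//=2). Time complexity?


Reasoning: n times log n
Complexity: O(n log n)

O(n log n)


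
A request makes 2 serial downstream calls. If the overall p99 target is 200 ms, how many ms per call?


Formula: per_stage = total_budget / stages
per_stage = 200 / 2
per_stage = 100.0 ms

100.0 ms


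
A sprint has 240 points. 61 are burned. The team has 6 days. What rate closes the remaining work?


Formula: Required rate = Remaining points / Days left
Remaining = 240 - 61 = 179 points
Required rate = 179 / 6 = 29.83 points/day

29.83 points/day


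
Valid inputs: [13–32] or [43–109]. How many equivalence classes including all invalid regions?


Valid ranges: [13,32] and [43,109]
Class 1: x < 13 — invalid
Class 2: 13 ≤ x ≤ 32 — valid
Class 3: 32 < x < 43 — invalid (gap between ranges)
Class 4: 43 ≤ x ≤ 109 — valid
Class 5: x > 109 — invalid
Total equivalence classes: 5

5 equivalence classes


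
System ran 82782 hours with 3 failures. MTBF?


Formula: MTBF = Total operating time / Number of failures
MTBF = 82782 / 3
MTBF = 27594.0 hours

27594.0 hours


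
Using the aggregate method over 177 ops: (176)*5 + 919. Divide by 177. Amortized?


Formula: Amortized cost = Total cost / Operations
Total cost = (176 * 5) + (1 * 919)
Total cost = 880 + 919 = 1799
Amortized = 1799 / 177 = 10.1638

10.1638


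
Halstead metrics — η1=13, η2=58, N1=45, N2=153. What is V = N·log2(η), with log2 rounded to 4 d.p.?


Formula: V = N * log2(η), where N = N1 + N2 and η = η1 + η2
η = 13 + 58 = 71
N = 45 + 153 = 198
log2(71) ≈ 6.1497
V = 198 * 6.1497 = 1217.64

1217.64


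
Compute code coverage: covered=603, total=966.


Coverage = covered / total * 100
Coverage = 603 / 966 * 100
Coverage = 62.42%

62.42%


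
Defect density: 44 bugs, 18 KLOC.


Defect density = defects / KLOC
Defect density = 44 / 18
Defect density = 2.444 defects/KLOC

2.444 defects/KLOC


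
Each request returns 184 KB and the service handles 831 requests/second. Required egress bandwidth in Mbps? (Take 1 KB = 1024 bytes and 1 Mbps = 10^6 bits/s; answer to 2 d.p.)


Formula: Mbps = payload_bytes * RPS * 8 / 1e6
Payload per request = 184 KB = 184 * 1024 = 188416 bytes
Total bytes/sec = 188416 * 831 = 156573696
Total bits/sec = 156573696 * 8 = 1252589568
Mbps = 1252589568 / 1e6 = 1252.59

1252.59 Mbps


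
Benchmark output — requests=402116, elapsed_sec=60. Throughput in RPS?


Formula: throughput = requests / seconds
throughput = 402116 / 60
throughput = 6701.93 requests/second

6701.93 requests/second


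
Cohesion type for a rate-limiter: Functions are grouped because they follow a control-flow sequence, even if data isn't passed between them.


Reasoning: Grouped by order of execution within a routine, not by data flow
Type: Procedural cohesion

Procedural cohesion


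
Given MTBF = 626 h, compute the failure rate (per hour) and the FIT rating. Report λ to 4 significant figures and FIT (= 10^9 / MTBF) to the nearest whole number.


Formula: λ = 1 / MTBF; FIT = λ × 1e9 = 1e9 / MTBF
λ = 1 / 626 ≈ 1.597e-03 failures/hour
FIT = 1e9 / 626 ≈ 1597444 failures per 1e9 hours (nearest whole number)

λ = 1.597e-03 /h, FIT = 1597444


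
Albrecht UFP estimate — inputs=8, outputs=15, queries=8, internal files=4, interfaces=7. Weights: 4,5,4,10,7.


UFP = EI*4 + EO*5 + EQ*4 + ILF*10 + EIF*7
UFP = 8*4 + 15*5 + 8*4 + 4*10 + 7*7
UFP = 32 + 75 + 32 + 40 + 49
UFP = 228

228


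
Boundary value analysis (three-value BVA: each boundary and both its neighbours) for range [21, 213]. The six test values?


Range: [21, 213]
Boundaries: just below min, min, min+1, max-1, max, just above max
Values: [20, 21, 22, 212, 213, 214]

[20, 21, 22, 212, 213, 214]


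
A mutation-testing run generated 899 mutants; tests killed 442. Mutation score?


Mutation score = killed / total * 100
Mutation score = 442 / 899 * 100
Mutation score = 49.17%

49.17%


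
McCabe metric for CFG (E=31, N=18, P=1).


Formula: V(G) = E - N + 2P
V(G) = 31 - 18 + 2*1
V(G) = 13 + 2
V(G) = 15

15


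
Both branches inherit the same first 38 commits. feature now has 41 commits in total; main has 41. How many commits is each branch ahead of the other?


Common ancestor: commit #38
feature commits after divergence: 41 - 38 = 3
main commits after divergence: 41 - 38 = 3
feature is 3 commits ahead of main
main is 3 commits ahead of feature

feature ahead: 3, main ahead: 3


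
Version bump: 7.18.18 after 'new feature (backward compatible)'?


Current: 7.18.18
Change category: 'new feature (backward compatible)' → minor bump
SemVer rule: minor bump → increment MINOR, reset PATCH to 0 (MAJOR unchanged)
New: 7.19.0

7.19.0


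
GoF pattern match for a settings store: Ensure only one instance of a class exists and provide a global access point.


This matches the Singleton pattern

Singleton


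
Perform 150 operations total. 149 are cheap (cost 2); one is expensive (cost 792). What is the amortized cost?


Formula: Amortized cost = Total cost / Operations
Total cost = (149 * 2) + (1 * 792)
Total cost = 298 + 792 = 1090
Amortized = 1090 / 150 = 7.2667

7.2667


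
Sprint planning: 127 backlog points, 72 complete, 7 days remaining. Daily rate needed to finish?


Formula: Required rate = Remaining points / Days left
Remaining = 127 - 72 = 55 points
Required rate = 55 / 7 = 7.86 points/day

7.86 points/day


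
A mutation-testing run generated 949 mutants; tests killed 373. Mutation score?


Mutation score = killed / total * 100
Mutation score = 373 / 949 * 100
Mutation score = 39.3%

39.3%


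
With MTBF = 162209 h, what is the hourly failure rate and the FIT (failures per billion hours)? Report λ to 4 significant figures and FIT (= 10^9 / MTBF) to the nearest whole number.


Formula: λ = 1 / MTBF; FIT = λ × 1e9 = 1e9 / MTBF
λ = 1 / 162209 ≈ 6.165e-06 failures/hour
FIT = 1e9 / 162209 ≈ 6165 failures per 1e9 hours (nearest whole number)

λ = 6.165e-06 /h, FIT = 6165


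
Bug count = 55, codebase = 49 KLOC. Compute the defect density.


Defect density = defects / KLOC
Defect density = 55 / 49
Defect density = 1.122 defects/KLOC

1.122 defects/KLOC


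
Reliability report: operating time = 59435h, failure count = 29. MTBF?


Formula: MTBF = Total operating time / Number of failures
MTBF = 59435 / 29
MTBF = 2049.48 hours

2049.48 hours


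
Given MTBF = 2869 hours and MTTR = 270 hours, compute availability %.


Availability = MTBF / (MTBF + MTTR)
Availability = 2869 / (2869 + 270)
Availability = 2869 / 3139
Availability = 91.3985%

91.3985%


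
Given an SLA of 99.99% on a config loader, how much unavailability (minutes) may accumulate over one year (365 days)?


Formula: allowed downtime = period * (100 - SLA) / 100
Period (year (365 days)) = 525600 minutes
Unavailability fraction = (100 - 99.99) / 100
Allowed downtime = 525600 * (100 - 99.99) / 100
Allowed downtime = 52.56 minutes

52.56 minutes


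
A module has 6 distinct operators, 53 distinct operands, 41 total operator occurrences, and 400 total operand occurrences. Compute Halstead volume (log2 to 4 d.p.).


Formula: V = N * log2(η), where N = N1 + N2 and η = η1 + η2
η = 6 + 53 = 59
N = 41 + 400 = 441
log2(59) ≈ 5.8826
V = 441 * 5.8826 = 2594.23

2594.23


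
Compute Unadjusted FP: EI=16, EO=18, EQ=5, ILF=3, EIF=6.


UFP = EI*4 + EO*5 + EQ*4 + ILF*10 + EIF*7
UFP = 16*4 + 18*5 + 5*4 + 3*10 + 6*7
UFP = 64 + 90 + 20 + 30 + 42
UFP = 246

246


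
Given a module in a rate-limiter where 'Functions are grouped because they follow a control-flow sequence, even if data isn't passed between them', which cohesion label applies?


Reasoning: Grouped by order of execution within a routine, not by data flow
Type: Procedural cohesion

Procedural cohesion


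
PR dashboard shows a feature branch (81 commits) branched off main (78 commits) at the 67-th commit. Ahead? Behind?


Common ancestor: commit #67
feature commits after divergence: 81 - 67 = 14
main commits after divergence: 78 - 67 = 11
feature is 14 commits ahead of main
main is 11 commits ahead of feature

feature ahead: 14, main ahead: 11


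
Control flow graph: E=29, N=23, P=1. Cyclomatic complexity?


Formula: V(G) = E - N + 2P
V(G) = 29 - 23 + 2*1
V(G) = 6 + 2
V(G) = 8

8


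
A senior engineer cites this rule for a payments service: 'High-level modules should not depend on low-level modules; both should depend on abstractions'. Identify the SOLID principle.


This describes the Dependency Inversion Principle (DIP)

Dependency Inversion Principle (DIP)


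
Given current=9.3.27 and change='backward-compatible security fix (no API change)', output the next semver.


Current: 9.3.27
Change category: 'backward-compatible security fix (no API change)' → patch bump
SemVer rule: patch bump → increment PATCH (MAJOR and MINOR unchanged)
New: 9.3.28

9.3.28


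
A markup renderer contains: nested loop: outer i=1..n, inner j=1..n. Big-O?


Reasoning: n iterations times n iterations
Complexity: O(n^2)

O(n^2)


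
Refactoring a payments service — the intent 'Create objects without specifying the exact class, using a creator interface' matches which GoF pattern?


This matches the Factory Method pattern

Factory Method


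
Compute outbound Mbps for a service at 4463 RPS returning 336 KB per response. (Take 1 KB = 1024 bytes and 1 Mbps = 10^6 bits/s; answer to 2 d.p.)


Formula: Mbps = payload_bytes * RPS * 8 / 1e6
Payload per request = 336 KB = 336 * 1024 = 344064 bytes
Total bytes/sec = 344064 * 4463 = 1535557632
Total bits/sec = 1535557632 * 8 = 12284461056
Mbps = 12284461056 / 1e6 = 12284.46

12284.46 Mbps


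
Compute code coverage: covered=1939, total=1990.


Coverage = covered / total * 100
Coverage = 1939 / 1990 * 100
Coverage = 97.44%

97.44%


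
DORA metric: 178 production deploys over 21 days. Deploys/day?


Formula: deployments per day = releases / days
= 178 / 21
= 8.476 deploys/day
(equivalently, 59.33 deploys/week)

8.476 deploys/day


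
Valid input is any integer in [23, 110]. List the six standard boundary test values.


Range: [23, 110]
Boundaries: just below min, min, min+1, max-1, max, just above max
Values: [22, 23, 24, 109, 110, 111]

[22, 23, 24, 109, 110, 111]


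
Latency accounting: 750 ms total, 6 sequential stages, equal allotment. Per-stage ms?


Formula: per_stage = total_budget / stages
per_stage = 750 / 6
per_stage = 125.0 ms

125.0 ms


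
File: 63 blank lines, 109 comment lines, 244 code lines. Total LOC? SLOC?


Total LOC = blank + comment + code
Total LOC = 63 + 109 + 244 = 416
SLOC (source only) = code = 244

Total LOC: 416, SLOC: 244


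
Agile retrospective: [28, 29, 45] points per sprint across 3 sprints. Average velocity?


Formula: Avg velocity = Total points / Number of sprints
Points: [28, 29, 45]
Sum = 28 + 29 + 45 = 102
Avg velocity = 102 / 3 = 34.0 points/sprint

34.0 points/sprint


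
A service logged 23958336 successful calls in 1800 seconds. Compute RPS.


Formula: throughput = requests / seconds
throughput = 23958336 / 1800
throughput = 13310.19 requests/second

13310.19 requests/second


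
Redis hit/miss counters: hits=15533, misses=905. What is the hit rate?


Formula: hit rate = hits / (hits + misses) * 100
hit rate = 15533 / (15533 + 905) * 100
hit rate = 15533 / 16438 * 100
hit rate = 94.49%

94.49%


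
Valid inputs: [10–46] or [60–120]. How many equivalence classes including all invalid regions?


Valid ranges: [10,46] and [60,120]
Class 1: x < 10 — invalid
Class 2: 10 ≤ x ≤ 46 — valid
Class 3: 46 < x < 60 — invalid (gap between ranges)
Class 4: 60 ≤ x ≤ 120 — valid
Class 5: x > 120 — invalid
Total equivalence classes: 5

5 equivalence classes


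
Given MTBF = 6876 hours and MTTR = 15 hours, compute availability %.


Availability = MTBF / (MTBF + MTTR)
Availability = 6876 / (6876 + 15)
Availability = 6876 / 6891
Availability = 99.7823%

99.7823%


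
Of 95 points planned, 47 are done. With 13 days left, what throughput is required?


Formula: Required rate = Remaining points / Days left
Remaining = 95 - 47 = 48 points
Required rate = 48 / 13 = 3.69 points/day

3.69 points/day


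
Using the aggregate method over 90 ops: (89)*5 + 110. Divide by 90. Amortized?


Formula: Amortized cost = Total cost / Operations
Total cost = (89 * 5) + (1 * 110)
Total cost = 445 + 110 = 555
Amortized = 555 / 90 = 6.1667

6.1667


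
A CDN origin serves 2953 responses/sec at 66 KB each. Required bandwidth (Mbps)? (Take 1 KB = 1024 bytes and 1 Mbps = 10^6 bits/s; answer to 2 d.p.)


Formula: Mbps = payload_bytes * RPS * 8 / 1e6
Payload per request = 66 KB = 66 * 1024 = 67584 bytes
Total bytes/sec = 67584 * 2953 = 199575552
Total bits/sec = 199575552 * 8 = 1596604416
Mbps = 1596604416 / 1e6 = 1596.6

1596.6 Mbps


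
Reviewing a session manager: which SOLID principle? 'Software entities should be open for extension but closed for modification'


This describes the Open/Closed Principle (OCP)

Open/Closed Principle (OCP)


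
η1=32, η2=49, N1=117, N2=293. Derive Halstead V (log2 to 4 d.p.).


Formula: V = N * log2(η), where N = N1 + N2 and η = η1 + η2
η = 32 + 49 = 81
N = 117 + 293 = 410
log2(81) ≈ 6.3399
V = 410 * 6.3399 = 2599.36

2599.36


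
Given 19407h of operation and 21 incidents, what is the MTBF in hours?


Formula: MTBF = Total operating time / Number of failures
MTBF = 19407 / 21
MTBF = 924.14 hours

924.14 hours


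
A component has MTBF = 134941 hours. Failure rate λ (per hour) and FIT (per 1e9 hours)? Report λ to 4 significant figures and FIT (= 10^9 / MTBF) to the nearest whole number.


Formula: λ = 1 / MTBF; FIT = λ × 1e9 = 1e9 / MTBF
λ = 1 / 134941 ≈ 7.411e-06 failures/hour
FIT = 1e9 / 134941 ≈ 7411 failures per 1e9 hours (nearest whole number)

λ = 7.411e-06 /h, FIT = 7411


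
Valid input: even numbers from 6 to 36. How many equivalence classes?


Constraint: even integers in [6, 36]
Class 1: x < 6 — out-of-range invalid
Class 2: x in [6,36] but odd — wrong type invalid
Class 3: x in [6,36] and even — valid
Class 4: x > 36 — out-of-range invalid
Total equivalence classes: 4

4 equivalence classes


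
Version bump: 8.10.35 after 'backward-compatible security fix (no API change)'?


Current: 8.10.35
Change category: 'backward-compatible security fix (no API change)' → patch bump
SemVer rule: patch bump → increment PATCH (MAJOR and MINOR unchanged)
New: 8.10.36

8.10.36


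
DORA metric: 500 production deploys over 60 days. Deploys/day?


Formula: deployments per day = releases / days
= 500 / 60
= 8.333 deploys/day
(equivalently, 58.33 deploys/week)

8.333 deploys/day


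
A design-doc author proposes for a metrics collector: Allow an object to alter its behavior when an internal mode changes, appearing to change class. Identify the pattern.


This matches the State pattern

State


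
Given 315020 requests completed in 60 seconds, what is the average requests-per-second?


Formula: throughput = requests / seconds
throughput = 315020 / 60
throughput = 5250.33 requests/second

5250.33 requests/second


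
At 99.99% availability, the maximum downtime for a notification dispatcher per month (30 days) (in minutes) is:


Formula: allowed downtime = period * (100 - SLA) / 100
Period (month (30 days)) = 43200 minutes
Unavailability fraction = (100 - 99.99) / 100
Allowed downtime = 43200 * (100 - 99.99) / 100
Allowed downtime = 4.32 minutes

4.32 minutes


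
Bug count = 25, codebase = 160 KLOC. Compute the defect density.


Defect density = defects / KLOC
Defect density = 25 / 160
Defect density = 0.156 defects/KLOC

0.156 defects/KLOC


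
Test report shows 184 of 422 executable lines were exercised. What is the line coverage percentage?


Coverage = covered / total * 100
Coverage = 184 / 422 * 100
Coverage = 43.6%

43.6%


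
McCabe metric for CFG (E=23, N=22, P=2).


Formula: V(G) = E - N + 2P
V(G) = 23 - 22 + 2*2
V(G) = 1 + 4
V(G) = 5

5


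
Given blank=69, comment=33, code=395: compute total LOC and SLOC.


Total LOC = blank + comment + code
Total LOC = 69 + 33 + 395 = 497
SLOC (source only) = code = 395

Total LOC: 497, SLOC: 395


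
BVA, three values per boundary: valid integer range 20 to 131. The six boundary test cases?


Range: [20, 131]
Boundaries: just below min, min, min+1, max-1, max, just above max
Values: [19, 20, 21, 130, 131, 132]

[19, 20, 21, 130, 131, 132]


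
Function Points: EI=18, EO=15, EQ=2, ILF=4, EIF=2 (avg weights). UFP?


UFP = EI*4 + EO*5 + EQ*4 + ILF*10 + EIF*7
UFP = 18*4 + 15*5 + 2*4 + 4*10 + 2*7
UFP = 72 + 75 + 8 + 40 + 14
UFP = 209

209


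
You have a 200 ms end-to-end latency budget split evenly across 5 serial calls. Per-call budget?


Formula: per_stage = total_budget / stages
per_stage = 200 / 5
per_stage = 40.0 ms

40.0 ms


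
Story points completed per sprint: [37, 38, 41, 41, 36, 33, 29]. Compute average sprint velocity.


Formula: Avg velocity = Total points / Number of sprints
Points: [37, 38, 41, 41, 36, 33, 29]
Sum = 37 + 38 + 41 + 41 + 36 + 33 + 29 = 255
Avg velocity = 255 / 7 = 36.43 points/sprint

36.43 points/sprint


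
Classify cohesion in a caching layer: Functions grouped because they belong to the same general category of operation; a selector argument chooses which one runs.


Reasoning: Grouped by category of activity, not by data or sequence
Type: Logical cohesion

Logical cohesion


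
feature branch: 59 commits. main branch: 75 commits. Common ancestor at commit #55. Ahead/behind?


Common ancestor: commit #55
feature commits after divergence: 59 - 55 = 4
main commits after divergence: 75 - 55 = 20
feature is 4 commits ahead of main
main is 20 commits ahead of feature

feature ahead: 4, main ahead: 20


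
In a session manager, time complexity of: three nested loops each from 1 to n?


Reasoning: three levels of nesting over n
Complexity: O(n^3)

O(n^3)


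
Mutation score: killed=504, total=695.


Mutation score = killed / total * 100
Mutation score = 504 / 695 * 100
Mutation score = 72.52%

72.52%


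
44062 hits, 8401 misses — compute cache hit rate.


Formula: hit rate = hits / (hits + misses) * 100
hit rate = 44062 / (44062 + 8401) * 100
hit rate = 44062 / 52463 * 100
hit rate = 83.99%

83.99%


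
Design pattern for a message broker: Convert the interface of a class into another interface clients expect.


This matches the Adapter pattern

Adapter


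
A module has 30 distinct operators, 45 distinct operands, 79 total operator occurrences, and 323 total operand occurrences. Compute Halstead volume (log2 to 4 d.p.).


Formula: V = N * log2(η), where N = N1 + N2 and η = η1 + η2
η = 30 + 45 = 75
N = 79 + 323 = 402
log2(75) ≈ 6.2288
V = 402 * 6.2288 = 2503.98

2503.98


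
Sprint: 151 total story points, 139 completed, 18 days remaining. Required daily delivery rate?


Formula: Required rate = Remaining points / Days left
Remaining = 151 - 139 = 12 points
Required rate = 12 / 18 = 0.67 points/day

0.67 points/day


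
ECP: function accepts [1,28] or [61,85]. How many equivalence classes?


Valid ranges: [1,28] and [61,85]
Class 1: x < 1 — invalid
Class 2: 1 ≤ x ≤ 28 — valid
Class 3: 28 < x < 61 — invalid (gap between ranges)
Class 4: 61 ≤ x ≤ 85 — valid
Class 5: x > 85 — invalid
Total equivalence classes: 5

5 equivalence classes


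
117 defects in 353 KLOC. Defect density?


Defect density = defects / KLOC
Defect density = 117 / 353
Defect density = 0.331 defects/KLOC

0.331 defects/KLOC


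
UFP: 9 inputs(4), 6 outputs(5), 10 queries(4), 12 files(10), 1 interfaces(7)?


UFP = EI*4 + EO*5 + EQ*4 + ILF*10 + EIF*7
UFP = 9*4 + 6*5 + 10*4 + 12*10 + 1*7
UFP = 36 + 30 + 40 + 120 + 7
UFP = 233

233


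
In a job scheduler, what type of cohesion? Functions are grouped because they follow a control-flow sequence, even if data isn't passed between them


Reasoning: Grouped by order of execution within a routine, not by data flow
Type: Procedural cohesion

Procedural cohesion


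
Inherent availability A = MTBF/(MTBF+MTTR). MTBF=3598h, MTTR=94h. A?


Availability = MTBF / (MTBF + MTTR)
Availability = 3598 / (3598 + 94)
Availability = 3598 / 3692
Availability = 97.454%

97.454%


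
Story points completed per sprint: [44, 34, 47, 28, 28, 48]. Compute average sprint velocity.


Formula: Avg velocity = Total points / Number of sprints
Points: [44, 34, 47, 28, 28, 48]
Sum = 44 + 34 + 47 + 28 + 28 + 48 = 229
Avg velocity = 229 / 6 = 38.17 points/sprint

38.17 points/sprint


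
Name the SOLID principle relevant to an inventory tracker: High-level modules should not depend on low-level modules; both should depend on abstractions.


This describes the Dependency Inversion Principle (DIP)

Dependency Inversion Principle (DIP)


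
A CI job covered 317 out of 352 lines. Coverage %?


Coverage = covered / total * 100
Coverage = 317 / 352 * 100
Coverage = 90.06%

90.06%


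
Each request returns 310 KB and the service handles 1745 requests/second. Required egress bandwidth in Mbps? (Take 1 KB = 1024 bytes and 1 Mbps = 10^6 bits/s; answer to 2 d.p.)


Formula: Mbps = payload_bytes * RPS * 8 / 1e6
Payload per request = 310 KB = 310 * 1024 = 317440 bytes
Total bytes/sec = 317440 * 1745 = 553932800
Total bits/sec = 553932800 * 8 = 4431462400
Mbps = 4431462400 / 1e6 = 4431.46

4431.46 Mbps


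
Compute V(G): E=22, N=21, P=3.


Formula: V(G) = E - N + 2P
V(G) = 22 - 21 + 2*3
V(G) = 1 + 6
V(G) = 7

7


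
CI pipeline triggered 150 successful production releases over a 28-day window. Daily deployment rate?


Formula: deployments per day = releases / days
= 150 / 28
= 5.357 deploys/day
(equivalently, 37.5 deploys/week)

5.357 deploys/day
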